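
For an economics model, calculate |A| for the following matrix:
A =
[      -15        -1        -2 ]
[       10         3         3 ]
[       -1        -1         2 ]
det(A) = -98

Expand along row 0 (cofactor expansion): det(A) = a*(e*i - f*h) - b*(d*i - f*g) + c*(d*h - e*g), where the 3×3 is [[a, b, c], [d, e, f], [g, h, i]].
Minor M_00 = (3)*(2) - (3)*(-1) = 6 + 3 = 9.
Minor M_01 = (10)*(2) - (3)*(-1) = 20 + 3 = 23.
Minor M_02 = (10)*(-1) - (3)*(-1) = -10 + 3 = -7.
det(A) = (-15)*(9) - (-1)*(23) + (-2)*(-7) = -135 + 23 + 14 = -98.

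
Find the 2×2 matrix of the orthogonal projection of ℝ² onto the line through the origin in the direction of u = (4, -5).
[[16/41, -20/41], [-20/41, 25/41]]

The orthogonal projection onto the line spanned by a nonzero vector u = (a, b) has matrix P = (u uᵀ) / (uᵀ u) = (1/(a² + b²)) · [[a², ab], [ab, b²]].
Here u = (4, -5), so a² + b² = 16 + 25 = 41.
P = (1/41) · [[16, -20], [-20, 25]] = [[16/41, -20/41], [-20/41, 25/41]].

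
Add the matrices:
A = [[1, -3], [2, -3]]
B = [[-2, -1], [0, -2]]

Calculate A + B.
[[-1, -4], [2, -5]]

Add corresponding elements:
(1)+(-2)=-1
(-3)+(-1)=-4
(2)+(0)=2
(-3)+(-2)=-5
A + B = [[-1, -4], [2, -5]]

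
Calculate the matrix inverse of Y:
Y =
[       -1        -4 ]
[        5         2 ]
det(Y) = 18
Y⁻¹ =
[      1/9       2/9 ]
[    -5/18     -1/18 ]

For a 2×2 matrix Y = [[a, b], [c, d]] with det(Y) ≠ 0, Y⁻¹ = (1/det(Y)) * [[d, -b], [-c, a]].
det(Y) = (-1)*(2) - (-4)*(5) = -2 + 20 = 18.
Y⁻¹ = (1/18) * [[2, 4], [-5, -1]].
Dividing each entry by 18 and reducing:
Y⁻¹ =
[      1/9       2/9 ]
[    -5/18     -1/18 ]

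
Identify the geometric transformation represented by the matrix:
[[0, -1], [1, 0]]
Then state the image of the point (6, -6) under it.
rotation by 90° counterclockwise; image of (6, -6) is (6, 6)

This matches the form [[cos θ, -sin θ], [sin θ, cos θ]] of a rotation matrix; reading off cos θ and sin θ gives the angle.
The matrix [[0, -1], [1, 0]] represents: rotation by 90° counterclockwise.
Applying it to (6, -6): [0·6 + -1·-6, 1·6 + 0·-6] = (6, 6).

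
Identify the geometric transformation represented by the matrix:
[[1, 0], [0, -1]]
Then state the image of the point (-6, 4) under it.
reflection across the x-axis; image of (-6, 4) is (-6, -4)

This is a symmetric orthogonal matrix with determinant -1, which characterizes a reflection in ℝ².
The matrix [[1, 0], [0, -1]] represents: reflection across the x-axis.
Applying it to (-6, 4): [1·-6 + 0·4, 0·-6 + -1·4] = (-6, -4).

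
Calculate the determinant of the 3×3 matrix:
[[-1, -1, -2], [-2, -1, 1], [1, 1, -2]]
4

Expansion along first row:
det = -1·det([[-1,1],[1,-2]]) - -1·det([[-2,1],[1,-2]]) + -2·det([[-2,-1],[1,1]])
    = -1·(-1·-2 - 1·1) - -1·(-2·-2 - 1·1) + -2·(-2·1 - -1·1)
    = -1·1 - -1·3 + -2·-1
    = -1 + 3 + 2 = 4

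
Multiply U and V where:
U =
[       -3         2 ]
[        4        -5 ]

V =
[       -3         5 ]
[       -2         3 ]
UV =
[        5        -9 ]
[       -2         5 ]

Matrix multiplication: (UV)[i][j] = sum over k of U[i][k] * V[k][j].
  (UV)[0][0] = (-3)*(-3) + (2)*(-2) = 5
  (UV)[0][1] = (-3)*(5) + (2)*(3) = -9
  (UV)[1][0] = (4)*(-3) + (-5)*(-2) = -2
  (UV)[1][1] = (4)*(5) + (-5)*(3) = 5
UV =
[        5        -9 ]
[       -2         5 ]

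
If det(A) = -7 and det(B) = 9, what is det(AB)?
-63

Use the multiplicative property of determinants: det(AB) = det(A)*det(B).
det(AB) = (-7)*(9) = -63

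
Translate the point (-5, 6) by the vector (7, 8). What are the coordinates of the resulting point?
(2, 14)

Translation by (7, 8):
x' = -5 + 7 = 2
y' = 6 + 8 = 14
Homogeneous matrix: [[1, 0, 7], [0, 1, 8], [0, 0, 1]]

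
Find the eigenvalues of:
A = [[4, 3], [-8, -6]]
λ = -2, 0

Solve det(A - λI) = 0. For a 2×2 matrix this is λ² - (trace)λ + det = 0.
trace(A) = 4 - 6 = -2.
det(A) = (4)*(-6) - (3)*(-8) = -24 + 24 = 0.
Characteristic equation: λ² - (-2)λ + (0) = 0.
Discriminant: (-2)² - 4*(0) = 4 - 0 = 4.
Roots: λ = (-2 ± √4) / 2 = -2, 0.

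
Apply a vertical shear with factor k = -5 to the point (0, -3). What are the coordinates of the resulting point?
(0, -3)

Shear matrix for vertical shear with factor k = -5:
[[1, 0], [-5, 1]]
Result: (0, -3) → (0, -3)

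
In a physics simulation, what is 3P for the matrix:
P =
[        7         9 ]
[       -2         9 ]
3P =
[       21        27 ]
[       -6        27 ]

Scalar multiplication is elementwise: (3P)[i][j] = 3 * P[i][j].
  (3P)[0][0] = 3 * (7) = 21
  (3P)[0][1] = 3 * (9) = 27
  (3P)[1][0] = 3 * (-2) = -6
  (3P)[1][1] = 3 * (9) = 27
3P =
[       21        27 ]
[       -6        27 ]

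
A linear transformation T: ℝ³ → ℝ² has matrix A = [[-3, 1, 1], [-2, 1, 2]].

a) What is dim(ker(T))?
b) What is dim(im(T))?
dim(ker) = 1, dim(im) = 2

The two rows are not scalar multiples of one another (no single k satisfies row 2 = k × row 1), so they are linearly independent.
Thus rank(A) = 2.
dim(im(T)) = rank(A) = 2.
By the rank-nullity theorem applied to T: ℝ³ → ℝ², rank(A) + nullity(A) = 3 (the domain dimension), so dim(ker(T)) = 3 - 2 = 1.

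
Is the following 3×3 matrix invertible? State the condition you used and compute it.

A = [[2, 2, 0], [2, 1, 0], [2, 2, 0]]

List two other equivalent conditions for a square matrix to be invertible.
No, not invertible; det(A) = 0 (two rows are equal, so the rows are linearly dependent). Equivalent conditions (failing for this A): rank(A) < 3; Ax = 0 has non-trivial solutions; 0 is an eigenvalue; the columns are linearly dependent.

To check invertibility, compute det(A).
In this matrix, row 0 and the last row are identical, so one row is a scalar multiple of another and the rows are linearly dependent.
A matrix with linearly dependent rows has det = 0 and is not invertible.
Equivalent failed conditions:
- rank(A) < 3.
- Ax = 0 has non-trivial solutions.
- 0 is an eigenvalue.
- The columns are linearly dependent.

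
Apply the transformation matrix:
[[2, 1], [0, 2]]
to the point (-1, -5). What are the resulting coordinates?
(-7, -10)

Matrix multiplication:
[[2, 1], [0, 2]] × [-1, -5]ᵀ
= [2×-1 + 1×-5, 0×-1 + 2×-5]ᵀ
= [-7.0000, -10.0000]ᵀ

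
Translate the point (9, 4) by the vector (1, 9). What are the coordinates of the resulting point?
(10, 13)

Translation by (1, 9):
x' = 9 + 1 = 10
y' = 4 + 9 = 13
Homogeneous matrix: [[1, 0, 1], [0, 1, 9], [0, 0, 1]]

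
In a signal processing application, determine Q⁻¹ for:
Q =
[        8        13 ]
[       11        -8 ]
det(Q) = -207
Q⁻¹ =
[    8/207    13/207 ]
[   11/207    -8/207 ]

For a 2×2 matrix Q = [[a, b], [c, d]] with det(Q) ≠ 0, Q⁻¹ = (1/det(Q)) * [[d, -b], [-c, a]].
det(Q) = (8)*(-8) - (13)*(11) = -64 - 143 = -207.
Q⁻¹ = (1/-207) * [[-8, -13], [-11, 8]].
Dividing each entry by -207 and reducing:
Q⁻¹ =
[    8/207    13/207 ]
[   11/207    -8/207 ]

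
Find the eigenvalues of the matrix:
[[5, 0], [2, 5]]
λ = 5 and λ = 5

Characteristic equation: det(A - λI) = 0
λ² - (trace)λ + (det) = 0
λ² - (10)λ + (25) = 0
λ² - 10λ + 25 = 0
Solving: λ = 5, 5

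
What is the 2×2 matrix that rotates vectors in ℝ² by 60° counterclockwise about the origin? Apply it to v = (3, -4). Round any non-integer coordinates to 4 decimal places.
R = [[1/2, -√3/2], [√3/2, 1/2]]; R·v = (4.9641, 0.5981)

A counterclockwise rotation by angle θ in ℝ² has matrix R(θ) = [[cos θ, -sin θ], [sin θ, cos θ]].
For θ = 60°: cos θ = 1/2, sin θ = √3/2.
R(60°) = [[1/2, -√3/2], [√3/2, 1/2]].
R·v = [1/2·3 + (-√3/2)·-4, √3/2·3 + 1/2·-4] = (4.9641, 0.5981).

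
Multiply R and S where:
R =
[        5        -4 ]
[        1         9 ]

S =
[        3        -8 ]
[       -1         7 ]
RS =
[       19       -68 ]
[       -6        55 ]

Matrix multiplication: (RS)[i][j] = sum over k of R[i][k] * S[k][j].
  (RS)[0][0] = (5)*(3) + (-4)*(-1) = 19
  (RS)[0][1] = (5)*(-8) + (-4)*(7) = -68
  (RS)[1][0] = (1)*(3) + (9)*(-1) = -6
  (RS)[1][1] = (1)*(-8) + (9)*(7) = 55
RS =
[       19       -68 ]
[       -6        55 ]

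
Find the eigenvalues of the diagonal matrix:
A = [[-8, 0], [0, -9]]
λ₁ = -8, λ₂ = -9

The characteristic polynomial of A is det(A - λI) = (-8 - λ)(-9 - λ) = 0.
The roots are λ = -8 and λ = -9, so the eigenvalues are the diagonal entries.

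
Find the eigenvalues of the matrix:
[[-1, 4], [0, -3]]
λ = -3 and λ = -1

Characteristic equation: det(A - λI) = 0
λ² - (trace)λ + (det) = 0
λ² - (-4)λ + (3) = 0
λ² + 4λ + 3 = 0
Solving: λ = -3, -1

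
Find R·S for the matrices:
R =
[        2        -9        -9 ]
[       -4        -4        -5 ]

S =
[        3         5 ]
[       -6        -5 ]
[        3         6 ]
RS =
[       33         1 ]
[       -3       -30 ]

Matrix multiplication: (RS)[i][j] = sum over k of R[i][k] * S[k][j].
  (RS)[0][0] = (2)*(3) + (-9)*(-6) + (-9)*(3) = 33
  (RS)[0][1] = (2)*(5) + (-9)*(-5) + (-9)*(6) = 1
  (RS)[1][0] = (-4)*(3) + (-4)*(-6) + (-5)*(3) = -3
  (RS)[1][1] = (-4)*(5) + (-4)*(-5) + (-5)*(6) = -30
RS =
[       33         1 ]
[       -3       -30 ]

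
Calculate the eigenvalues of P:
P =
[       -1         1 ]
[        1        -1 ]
λ = -2, 0

Solve det(P - λI) = 0. For a 2×2 matrix the characteristic equation is λ² - (trace)λ + det = 0.
trace(P) = a + d = -1 - 1 = -2.
det(P) = a*d - b*c = (-1)*(-1) - (1)*(1) = 1 - 1 = 0.
Characteristic equation: λ² - (-2)λ + (0) = 0.
Discriminant = (-2)² - 4*(0) = 4 - 0 = 4.
λ = (-2 ± √4) / 2 = (-2 ± 2) / 2 = -2, 0.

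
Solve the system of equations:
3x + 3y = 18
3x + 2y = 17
x = 5, y = 1

Use elimination (row reduction):
Equation 1: 3x + 3y = 18.
Equation 2: 3x + 2y = 17.
Multiply Eq1 by 3 and Eq2 by 3: 9x + 9y = 54;  9x + 6y = 51.
Subtract: (-3)y = -3, so y = 1.
Back-substitute into Eq1: 3x + 3*(1) = 18, so x = 5.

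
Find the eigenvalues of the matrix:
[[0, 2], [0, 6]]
λ = 0 and λ = 6

Characteristic equation: det(A - λI) = 0
λ² - (trace)λ + (det) = 0
λ² - (6)λ + (0) = 0
λ² - 6λ + 0 = 0
Solving: λ = 0, 6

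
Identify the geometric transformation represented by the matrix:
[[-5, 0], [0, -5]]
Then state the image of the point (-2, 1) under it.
uniform scaling by factor -5; image of (-2, 1) is (10, -5)

This is a diagonal matrix with equal entries -5, so it scales both axes by the same factor -5.
The matrix [[-5, 0], [0, -5]] represents: uniform scaling by factor -5.
Applying it to (-2, 1): [-5·-2 + 0·1, 0·-2 + -5·1] = (10, -5).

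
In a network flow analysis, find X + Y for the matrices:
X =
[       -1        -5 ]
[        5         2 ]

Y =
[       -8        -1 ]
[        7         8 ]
X + Y =
[       -9        -6 ]
[       12        10 ]

Matrix addition is elementwise: (X+Y)[i][j] = X[i][j] + Y[i][j].
  (X+Y)[0][0] = (-1) + (-8) = -9
  (X+Y)[0][1] = (-5) + (-1) = -6
  (X+Y)[1][0] = (5) + (7) = 12
  (X+Y)[1][1] = (2) + (8) = 10
X + Y =
[       -9        -6 ]
[       12        10 ]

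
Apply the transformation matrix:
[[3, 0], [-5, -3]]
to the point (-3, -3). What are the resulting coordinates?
(-9, 24)

Matrix multiplication:
[[3, 0], [-5, -3]] × [-3, -3]ᵀ
= [3×-3 + 0×-3, -5×-3 + -3×-3]ᵀ
= [-9.0000, 24.0000]ᵀ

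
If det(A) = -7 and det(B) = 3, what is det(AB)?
-21

Use the multiplicative property of determinants: det(AB) = det(A)*det(B).
det(AB) = (-7)*(3) = -21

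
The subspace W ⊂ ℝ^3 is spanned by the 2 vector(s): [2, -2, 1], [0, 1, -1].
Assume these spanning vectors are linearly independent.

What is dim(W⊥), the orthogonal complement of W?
dim(W⊥) = 1

For any subspace W of ℝ^n, dim(W) + dim(W⊥) = n (the whole-space dimension).
Here the given 2 vectors are linearly independent, so dim(W) = 2.
Thus dim(W⊥) = n - dim(W) = 3 - 2 = 1.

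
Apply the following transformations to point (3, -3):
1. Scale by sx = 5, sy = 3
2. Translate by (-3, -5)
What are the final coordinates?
(12, -14)

Step 1: Scale (3, -3) by (sx, sy) = (5, 3) → (15, -9)
Step 2: Translate by (-3, -5) → (12, -14)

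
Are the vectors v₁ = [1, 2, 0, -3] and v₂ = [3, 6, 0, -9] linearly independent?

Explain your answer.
No, linearly dependent (v₂ = 3·v₁)

Check whether there is a scalar k with v₂ = k·v₁.
Comparing components, k = 3 satisfies 3·[1, 2, 0, -3] = [3, 6, 0, -9].
Since v₂ is a scalar multiple of v₁, the two vectors are linearly dependent.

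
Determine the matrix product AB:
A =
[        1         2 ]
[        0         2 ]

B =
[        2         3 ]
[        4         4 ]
AB =
[       10        11 ]
[        8         8 ]

Matrix multiplication: (AB)[i][j] = sum over k of A[i][k] * B[k][j].
  (AB)[0][0] = (1)*(2) + (2)*(4) = 10
  (AB)[0][1] = (1)*(3) + (2)*(4) = 11
  (AB)[1][0] = (0)*(2) + (2)*(4) = 8
  (AB)[1][1] = (0)*(3) + (2)*(4) = 8
AB =
[       10        11 ]
[        8         8 ]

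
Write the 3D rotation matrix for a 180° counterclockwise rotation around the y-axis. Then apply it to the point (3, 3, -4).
R = [[-1, 0, 0], [0, 1, 0], [0, 0, -1]]; R·(3, 3, -4) = (-3, 3, 4)

Rotation matrix for 180° around y-axis:
cos(180°) = -1, sin(180°) = 0
R = [[-1, 0, 0], [0, 1, 0], [0, 0, -1]]
Apply to (3, 3, -4): R·[3, 3, -4]ᵀ = (-3, 3, 4)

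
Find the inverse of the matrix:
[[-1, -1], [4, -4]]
[[-1/2, 1/8], [-1/2, -1/8]]

For [[a,b],[c,d]], inverse = (1/det)·[[d,-b],[-c,a]]
det = -1·-4 - -1·4 = 8
Inverse = (1/8)·[[-4, 1], [-4, -1]]
        = [[-1/2, 1/8], [-1/2, -1/8]]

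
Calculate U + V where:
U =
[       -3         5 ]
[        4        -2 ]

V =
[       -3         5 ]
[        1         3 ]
U + V =
[       -6        10 ]
[        5         1 ]

Matrix addition is elementwise: (U+V)[i][j] = U[i][j] + V[i][j].
  (U+V)[0][0] = (-3) + (-3) = -6
  (U+V)[0][1] = (5) + (5) = 10
  (U+V)[1][0] = (4) + (1) = 5
  (U+V)[1][1] = (-2) + (3) = 1
U + V =
[       -6        10 ]
[        5         1 ]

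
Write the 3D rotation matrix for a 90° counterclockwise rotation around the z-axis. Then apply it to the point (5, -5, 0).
R = [[0, -1, 0], [1, 0, 0], [0, 0, 1]]; R·(5, -5, 0) = (5, 5, 0)

Rotation matrix for 90° around z-axis:
cos(90°) = 0, sin(90°) = 1
R = [[0, -1, 0], [1, 0, 0], [0, 0, 1]]
Apply to (5, -5, 0): R·[5, -5, 0]ᵀ = (5, 5, 0)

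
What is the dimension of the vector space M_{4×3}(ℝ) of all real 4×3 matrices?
Dimension = 12

A real 4×3 matrix is determined by its 4·3 = 12 independent entries.
A standard basis is {E_ij : 1 ≤ i ≤ 4, 1 ≤ j ≤ 3}, where E_ij has a 1 in position (i, j) and 0 elsewhere — there are 12 such matrices, and they are linearly independent and span M_{4×3}(ℝ).
Therefore dim(M_{4×3}(ℝ)) = 12.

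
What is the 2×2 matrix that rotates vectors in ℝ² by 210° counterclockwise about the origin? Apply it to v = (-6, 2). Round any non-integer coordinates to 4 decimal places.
R = [[-√3/2, 1/2], [-1/2, -√3/2]]; R·v = (6.1962, 1.2679)

A counterclockwise rotation by angle θ in ℝ² has matrix R(θ) = [[cos θ, -sin θ], [sin θ, cos θ]].
For θ = 210°: cos θ = -√3/2, sin θ = -1/2.
R(210°) = [[-√3/2, 1/2], [-1/2, -√3/2]].
R·v = [-√3/2·-6 + (1/2)·2, -1/2·-6 + -√3/2·2] = (6.1962, 1.2679).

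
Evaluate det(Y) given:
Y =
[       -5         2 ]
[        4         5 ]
det(Y) = -33

For a 2×2 matrix [[a, b], [c, d]], det = a*d - b*c.
det(Y) = (-5)*(5) - (2)*(4) = -25 - 8 = -33.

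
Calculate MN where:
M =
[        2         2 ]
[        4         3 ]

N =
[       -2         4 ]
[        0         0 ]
MN =
[       -4         8 ]
[       -8        16 ]

Matrix multiplication: (MN)[i][j] = sum over k of M[i][k] * N[k][j].
  (MN)[0][0] = (2)*(-2) + (2)*(0) = -4
  (MN)[0][1] = (2)*(4) + (2)*(0) = 8
  (MN)[1][0] = (4)*(-2) + (3)*(0) = -8
  (MN)[1][1] = (4)*(4) + (3)*(0) = 16
MN =
[       -4         8 ]
[       -8        16 ]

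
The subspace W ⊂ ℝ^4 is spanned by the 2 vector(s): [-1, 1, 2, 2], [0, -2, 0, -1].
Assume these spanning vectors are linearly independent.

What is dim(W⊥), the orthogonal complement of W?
dim(W⊥) = 2

For any subspace W of ℝ^n, dim(W) + dim(W⊥) = n (the whole-space dimension).
Here the given 2 vectors are linearly independent, so dim(W) = 2.
Thus dim(W⊥) = n - dim(W) = 4 - 2 = 2.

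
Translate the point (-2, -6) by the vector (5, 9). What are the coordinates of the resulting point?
(3, 3)

Translation by (5, 9):
x' = -2 + 5 = 3
y' = -6 + 9 = 3
Homogeneous matrix: [[1, 0, 5], [0, 1, 9], [0, 0, 1]]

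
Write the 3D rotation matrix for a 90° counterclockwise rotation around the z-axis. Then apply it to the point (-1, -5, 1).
R = [[0, -1, 0], [1, 0, 0], [0, 0, 1]]; R·(-1, -5, 1) = (5, -1, 1)

Rotation matrix for 90° around z-axis:
cos(90°) = 0, sin(90°) = 1
R = [[0, -1, 0], [1, 0, 0], [0, 0, 1]]
Apply to (-1, -5, 1): R·[-1, -5, 1]ᵀ = (5, -1, 1)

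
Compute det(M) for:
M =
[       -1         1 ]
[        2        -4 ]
det(M) = 2

For a 2×2 matrix [[a, b], [c, d]], det = a*d - b*c.
det(M) = (-1)*(-4) - (1)*(2) = 4 - 2 = 2.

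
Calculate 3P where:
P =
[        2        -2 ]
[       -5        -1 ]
3P =
[        6        -6 ]
[      -15        -3 ]

Scalar multiplication is elementwise: (3P)[i][j] = 3 * P[i][j].
  (3P)[0][0] = 3 * (2) = 6
  (3P)[0][1] = 3 * (-2) = -6
  (3P)[1][0] = 3 * (-5) = -15
  (3P)[1][1] = 3 * (-1) = -3
3P =
[        6        -6 ]
[      -15        -3 ]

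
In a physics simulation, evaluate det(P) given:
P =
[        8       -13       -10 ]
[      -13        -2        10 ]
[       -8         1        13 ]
det(P) = -1155

Expand along row 0 (cofactor expansion): det(P) = a*(e*i - f*h) - b*(d*i - f*g) + c*(d*h - e*g), where the 3×3 is [[a, b, c], [d, e, f], [g, h, i]].
Minor M_00 = (-2)*(13) - (10)*(1) = -26 - 10 = -36.
Minor M_01 = (-13)*(13) - (10)*(-8) = -169 + 80 = -89.
Minor M_02 = (-13)*(1) - (-2)*(-8) = -13 - 16 = -29.
det(P) = (8)*(-36) - (-13)*(-89) + (-10)*(-29) = -288 - 1157 + 290 = -1155.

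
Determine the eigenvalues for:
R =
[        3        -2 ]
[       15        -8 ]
λ = -3, -2

Solve det(R - λI) = 0. For a 2×2 matrix the characteristic equation is λ² - (trace)λ + det = 0.
trace(R) = a + d = 3 - 8 = -5.
det(R) = a*d - b*c = (3)*(-8) - (-2)*(15) = -24 + 30 = 6.
Characteristic equation: λ² - (-5)λ + (6) = 0.
Discriminant = (-5)² - 4*(6) = 25 - 24 = 1.
λ = (-5 ± √1) / 2 = (-5 ± 1) / 2 = -3, -2.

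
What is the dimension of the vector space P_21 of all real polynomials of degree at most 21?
Dimension = 22

A polynomial of degree at most 21 can be written as a₀ + a₁x + a₂x² + … + a_21x^21, with 22 free coefficients a₀, …, a_21.
The set {1, x, x², …, x^21} is a basis: it spans P_21 (every such polynomial is a linear combination of these) and is linearly independent (a polynomial is zero iff all its coefficients are zero).
Therefore dim(P_21) = 21 + 1 = 22.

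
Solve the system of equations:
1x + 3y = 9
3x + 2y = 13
x = 3, y = 2

Use elimination (row reduction):
Equation 1: 1x + 3y = 9.
Equation 2: 3x + 2y = 13.
Multiply Eq1 by 3 and Eq2 by 1: 3x + 9y = 27;  3x + 2y = 13.
Subtract: (-7)y = -14, so y = 2.
Back-substitute into Eq1: 1x + 3*(2) = 9, so x = 3.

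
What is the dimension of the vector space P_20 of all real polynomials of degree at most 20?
Dimension = 21

A polynomial of degree at most 20 can be written as a₀ + a₁x + a₂x² + … + a_20x^20, with 21 free coefficients a₀, …, a_20.
The set {1, x, x², …, x^20} is a basis: it spans P_20 (every such polynomial is a linear combination of these) and is linearly independent (a polynomial is zero iff all its coefficients are zero).
Therefore dim(P_20) = 20 + 1 = 21.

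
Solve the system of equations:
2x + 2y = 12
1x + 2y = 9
x = 3, y = 3

Use elimination (row reduction):
Equation 1: 2x + 2y = 12.
Equation 2: 1x + 2y = 9.
Multiply Eq1 by 1 and Eq2 by 2: 2x + 2y = 12;  2x + 4y = 18.
Subtract: (2)y = 6, so y = 3.
Back-substitute into Eq1: 2x + 2*(3) = 12, so x = 3.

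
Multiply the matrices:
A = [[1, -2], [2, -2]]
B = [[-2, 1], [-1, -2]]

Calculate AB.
[[0, 5], [-2, 6]]

Each entry (i,j) of AB = sum over k of A[i][k]*B[k][j].
(AB)[0][0] = (1)*(-2) + (-2)*(-1) = 0
(AB)[0][1] = (1)*(1) + (-2)*(-2) = 5
(AB)[1][0] = (2)*(-2) + (-2)*(-1) = -2
(AB)[1][1] = (2)*(1) + (-2)*(-2) = 6
AB = [[0, 5], [-2, 6]]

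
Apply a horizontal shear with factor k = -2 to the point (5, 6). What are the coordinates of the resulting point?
(-7, 6)

Shear matrix for horizontal shear with factor k = -2:
[[1, -2], [0, 1]]
Result: (5, 6) → (-7, 6)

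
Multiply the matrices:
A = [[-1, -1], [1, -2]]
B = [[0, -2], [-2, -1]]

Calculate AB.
[[2, 3], [4, 0]]

Each entry (i,j) of AB = sum over k of A[i][k]*B[k][j].
(AB)[0][0] = (-1)*(0) + (-1)*(-2) = 2
(AB)[0][1] = (-1)*(-2) + (-1)*(-1) = 3
(AB)[1][0] = (1)*(0) + (-2)*(-2) = 4
(AB)[1][1] = (1)*(-2) + (-2)*(-1) = 0
AB = [[2, 3], [4, 0]]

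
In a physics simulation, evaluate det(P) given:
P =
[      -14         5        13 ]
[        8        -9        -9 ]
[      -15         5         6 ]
det(P) = -674

Expand along row 0 (cofactor expansion): det(P) = a*(e*i - f*h) - b*(d*i - f*g) + c*(d*h - e*g), where the 3×3 is [[a, b, c], [d, e, f], [g, h, i]].
Minor M_00 = (-9)*(6) - (-9)*(5) = -54 + 45 = -9.
Minor M_01 = (8)*(6) - (-9)*(-15) = 48 - 135 = -87.
Minor M_02 = (8)*(5) - (-9)*(-15) = 40 - 135 = -95.
det(P) = (-14)*(-9) - (5)*(-87) + (13)*(-95) = 126 + 435 - 1235 = -674.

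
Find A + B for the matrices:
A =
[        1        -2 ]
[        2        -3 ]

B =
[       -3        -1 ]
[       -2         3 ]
A + B =
[       -2        -3 ]
[        0         0 ]

Matrix addition is elementwise: (A+B)[i][j] = A[i][j] + B[i][j].
  (A+B)[0][0] = (1) + (-3) = -2
  (A+B)[0][1] = (-2) + (-1) = -3
  (A+B)[1][0] = (2) + (-2) = 0
  (A+B)[1][1] = (-3) + (3) = 0
A + B =
[       -2        -3 ]
[        0         0 ]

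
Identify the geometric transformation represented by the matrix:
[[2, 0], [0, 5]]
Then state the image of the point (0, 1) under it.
non-uniform scaling by (2, 5); image of (0, 1) is (0, 5)

This is diagonal with distinct entries, so it scales the x-axis by 2 and the y-axis by 5.
The matrix [[2, 0], [0, 5]] represents: non-uniform scaling by (2, 5).
Applying it to (0, 1): [2·0 + 0·1, 0·0 + 5·1] = (0, 5).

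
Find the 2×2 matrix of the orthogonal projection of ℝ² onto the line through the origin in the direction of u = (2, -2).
[[1/2, -1/2], [-1/2, 1/2]]

The orthogonal projection onto the line spanned by a nonzero vector u = (a, b) has matrix P = (u uᵀ) / (uᵀ u) = (1/(a² + b²)) · [[a², ab], [ab, b²]].
Here u = (2, -2), so a² + b² = 4 + 4 = 8.
P = (1/8) · [[4, -4], [-4, 4]] = [[1/2, -1/2], [-1/2, 1/2]].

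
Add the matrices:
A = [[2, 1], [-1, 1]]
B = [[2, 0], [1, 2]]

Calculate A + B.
[[4, 1], [0, 3]]

Add corresponding elements:
(2)+(2)=4
(1)+(0)=1
(-1)+(1)=0
(1)+(2)=3
A + B = [[4, 1], [0, 3]]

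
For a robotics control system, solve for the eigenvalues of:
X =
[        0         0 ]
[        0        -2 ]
λ = -2, 0

Solve det(X - λI) = 0. For a 2×2 matrix the characteristic equation is λ² - (trace)λ + det = 0.
trace(X) = a + d = 0 - 2 = -2.
det(X) = a*d - b*c = (0)*(-2) - (0)*(0) = 0 - 0 = 0.
Characteristic equation: λ² - (-2)λ + (0) = 0.
Discriminant = (-2)² - 4*(0) = 4 - 0 = 4.
λ = (-2 ± √4) / 2 = (-2 ± 2) / 2 = -2, 0.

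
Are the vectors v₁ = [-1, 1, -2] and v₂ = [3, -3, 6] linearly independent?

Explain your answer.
No, linearly dependent (v₂ = -3·v₁)

Check whether there is a scalar k with v₂ = k·v₁.
Comparing components, k = -3 satisfies -3·[-1, 1, -2] = [3, -3, 6].
Since v₂ is a scalar multiple of v₁, the two vectors are linearly dependent.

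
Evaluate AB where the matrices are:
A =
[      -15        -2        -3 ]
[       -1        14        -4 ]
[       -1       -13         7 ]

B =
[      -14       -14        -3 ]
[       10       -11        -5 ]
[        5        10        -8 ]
AB =
[      175       202        79 ]
[      134      -180       -35 ]
[      -81       227        12 ]

Matrix multiplication: (AB)[i][j] = sum over k of A[i][k] * B[k][j].
  (AB)[0][0] = (-15)*(-14) + (-2)*(10) + (-3)*(5) = 175
  (AB)[0][1] = (-15)*(-14) + (-2)*(-11) + (-3)*(10) = 202
  (AB)[0][2] = (-15)*(-3) + (-2)*(-5) + (-3)*(-8) = 79
  (AB)[1][0] = (-1)*(-14) + (14)*(10) + (-4)*(5) = 134
  (AB)[1][1] = (-1)*(-14) + (14)*(-11) + (-4)*(10) = -180
  (AB)[1][2] = (-1)*(-3) + (14)*(-5) + (-4)*(-8) = -35
  (AB)[2][0] = (-1)*(-14) + (-13)*(10) + (7)*(5) = -81
  (AB)[2][1] = (-1)*(-14) + (-13)*(-11) + (7)*(10) = 227
  (AB)[2][2] = (-1)*(-3) + (-13)*(-5) + (7)*(-8) = 12
AB =
[      175       202        79 ]
[      134      -180       -35 ]
[      -81       227        12 ]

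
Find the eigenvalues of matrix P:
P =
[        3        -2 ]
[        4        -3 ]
λ = -1, 1

Solve det(P - λI) = 0. For a 2×2 matrix the characteristic equation is λ² - (trace)λ + det = 0.
trace(P) = a + d = 3 - 3 = 0.
det(P) = a*d - b*c = (3)*(-3) - (-2)*(4) = -9 + 8 = -1.
Characteristic equation: λ² - (0)λ + (-1) = 0.
Discriminant = (0)² - 4*(-1) = 0 + 4 = 4.
λ = (0 ± √4) / 2 = (0 ± 2) / 2 = -1, 1.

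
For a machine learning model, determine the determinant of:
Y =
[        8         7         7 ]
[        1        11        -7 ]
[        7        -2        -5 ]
det(Y) = -1413

Expand along row 0 (cofactor expansion): det(Y) = a*(e*i - f*h) - b*(d*i - f*g) + c*(d*h - e*g), where the 3×3 is [[a, b, c], [d, e, f], [g, h, i]].
Minor M_00 = (11)*(-5) - (-7)*(-2) = -55 - 14 = -69.
Minor M_01 = (1)*(-5) - (-7)*(7) = -5 + 49 = 44.
Minor M_02 = (1)*(-2) - (11)*(7) = -2 - 77 = -79.
det(Y) = (8)*(-69) - (7)*(44) + (7)*(-79) = -552 - 308 - 553 = -1413.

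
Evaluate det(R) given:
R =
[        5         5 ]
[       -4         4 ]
det(R) = 40

For a 2×2 matrix [[a, b], [c, d]], det = a*d - b*c.
det(R) = (5)*(4) - (5)*(-4) = 20 + 20 = 40.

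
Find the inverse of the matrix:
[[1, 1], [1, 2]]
[[2, -1], [-1, 1]]

For [[a,b],[c,d]], inverse = (1/det)·[[d,-b],[-c,a]]
det = 1·2 - 1·1 = 1
Inverse = (1/1)·[[2, -1], [-1, 1]]
        = [[2, -1], [-1, 1]]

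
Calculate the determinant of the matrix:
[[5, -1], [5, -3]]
-10

For a 2×2 matrix [[a, b], [c, d]], det = ad - bc
det = (5)(-3) - (-1)(5) = -15 - -5 = -10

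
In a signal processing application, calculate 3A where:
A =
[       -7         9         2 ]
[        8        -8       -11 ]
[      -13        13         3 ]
3A =
[      -21        27         6 ]
[       24       -24       -33 ]
[      -39        39         9 ]

Scalar multiplication is elementwise: (3A)[i][j] = 3 * A[i][j].
  (3A)[0][0] = 3 * (-7) = -21
  (3A)[0][1] = 3 * (9) = 27
  (3A)[0][2] = 3 * (2) = 6
  (3A)[1][0] = 3 * (8) = 24
  (3A)[1][1] = 3 * (-8) = -24
  (3A)[1][2] = 3 * (-11) = -33
  (3A)[2][0] = 3 * (-13) = -39
  (3A)[2][1] = 3 * (13) = 39
  (3A)[2][2] = 3 * (3) = 9
3A =
[      -21        27         6 ]
[       24       -24       -33 ]
[      -39        39         9 ]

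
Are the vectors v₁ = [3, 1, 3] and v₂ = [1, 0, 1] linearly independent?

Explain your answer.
Yes, linearly independent

Two vectors are linearly dependent iff one is a scalar multiple of the other.
No single scalar k satisfies v₂ = k·v₁ (the ratios of corresponding entries disagree), so v₁ and v₂ are linearly independent.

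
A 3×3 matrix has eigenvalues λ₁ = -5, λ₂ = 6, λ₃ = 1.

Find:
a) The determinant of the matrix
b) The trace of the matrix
det = -30, trace = 2

Two standard eigenvalue identities:
- det(A) equals the product of the eigenvalues (counted with multiplicity).
- trace(A) equals the sum of the eigenvalues.
det(A) = (-5)*(6)*(1) = -30.
trace(A) = -5 + 6 + 1 = 2.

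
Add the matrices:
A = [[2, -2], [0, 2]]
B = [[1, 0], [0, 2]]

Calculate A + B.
[[3, -2], [0, 4]]

Add corresponding elements:
(2)+(1)=3
(-2)+(0)=-2
(0)+(0)=0
(2)+(2)=4
A + B = [[3, -2], [0, 4]]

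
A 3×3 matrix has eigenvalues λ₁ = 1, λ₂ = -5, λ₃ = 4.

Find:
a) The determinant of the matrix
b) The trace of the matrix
det = -20, trace = 0

Two standard eigenvalue identities:
- det(A) equals the product of the eigenvalues (counted with multiplicity).
- trace(A) equals the sum of the eigenvalues.
det(A) = (1)*(-5)*(4) = -20.
trace(A) = 1 - 5 + 4 = 0.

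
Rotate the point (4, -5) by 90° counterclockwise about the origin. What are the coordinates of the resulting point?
(5, 4)

Rotation matrix R(θ) = [[cos θ, -sin θ], [sin θ, cos θ]]; for θ = 90°:
R = [[0, -1], [1, 0]]
Result: R × [4, -5]ᵀ = [0·4 + (-1)·-5, 1·4 + (0)·-5]ᵀ = (5, 4)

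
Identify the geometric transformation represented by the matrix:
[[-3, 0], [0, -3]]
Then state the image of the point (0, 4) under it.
uniform scaling by factor -3; image of (0, 4) is (0, -12)

This is a diagonal matrix with equal entries -3, so it scales both axes by the same factor -3.
The matrix [[-3, 0], [0, -3]] represents: uniform scaling by factor -3.
Applying it to (0, 4): [-3·0 + 0·4, 0·0 + -3·4] = (0, -12).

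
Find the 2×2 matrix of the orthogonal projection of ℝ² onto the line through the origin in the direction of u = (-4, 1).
[[16/17, -4/17], [-4/17, 1/17]]

The orthogonal projection onto the line spanned by a nonzero vector u = (a, b) has matrix P = (u uᵀ) / (uᵀ u) = (1/(a² + b²)) · [[a², ab], [ab, b²]].
Here u = (-4, 1), so a² + b² = 16 + 1 = 17.
P = (1/17) · [[16, -4], [-4, 1]] = [[16/17, -4/17], [-4/17, 1/17]].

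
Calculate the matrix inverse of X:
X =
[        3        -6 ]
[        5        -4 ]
det(X) = 18
X⁻¹ =
[     -2/9       1/3 ]
[    -5/18       1/6 ]

For a 2×2 matrix X = [[a, b], [c, d]] with det(X) ≠ 0, X⁻¹ = (1/det(X)) * [[d, -b], [-c, a]].
det(X) = (3)*(-4) - (-6)*(5) = -12 + 30 = 18.
X⁻¹ = (1/18) * [[-4, 6], [-5, 3]].
Dividing each entry by 18 and reducing:
X⁻¹ =
[     -2/9       1/3 ]
[    -5/18       1/6 ]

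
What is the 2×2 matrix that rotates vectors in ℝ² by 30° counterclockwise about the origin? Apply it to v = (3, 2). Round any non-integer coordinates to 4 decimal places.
R = [[√3/2, -1/2], [1/2, √3/2]]; R·v = (1.5981, 3.2321)

A counterclockwise rotation by angle θ in ℝ² has matrix R(θ) = [[cos θ, -sin θ], [sin θ, cos θ]].
For θ = 30°: cos θ = √3/2, sin θ = 1/2.
R(30°) = [[√3/2, -1/2], [1/2, √3/2]].
R·v = [√3/2·3 + (-1/2)·2, 1/2·3 + √3/2·2] = (1.5981, 3.2321).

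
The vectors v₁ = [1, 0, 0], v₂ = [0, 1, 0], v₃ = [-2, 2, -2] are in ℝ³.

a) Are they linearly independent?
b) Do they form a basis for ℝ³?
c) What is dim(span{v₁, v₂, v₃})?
Yes independent, yes basis, dim = 3

Stack v₁, v₂, v₃ as rows of a 3×3 matrix.
[[1, 0, 0]; [0, 1, 0]; [-2, 2, -2]] is already lower triangular with nonzero diagonal entries (1, 1, -2), so its determinant is the product of the diagonal entries, det = (1)·(1)·(-2) = -2 ≠ 0, and the rows are linearly independent.
Three linearly independent vectors in ℝ³ form a basis for ℝ³, so dim(span{v₁,v₂,v₃}) = 3.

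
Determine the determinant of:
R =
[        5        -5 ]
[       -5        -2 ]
det(R) = -35

For a 2×2 matrix [[a, b], [c, d]], det = a*d - b*c.
det(R) = (5)*(-2) - (-5)*(-5) = -10 - 25 = -35.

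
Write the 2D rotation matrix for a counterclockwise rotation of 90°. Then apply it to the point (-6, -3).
R = [[0, -1], [1, 0]]; R·(-6, -3) = (3, -6)

Rotation matrix formula: R(θ) = [[cos θ, -sin θ], [sin θ, cos θ]]
For θ = 90°:
cos(90°) = 0
sin(90°) = 1
R = [[0, -1], [1, 0]]
Apply to (-6, -3): [0·-6 + (-1)·-3, 1·-6 + 0·-3] = (3, -6)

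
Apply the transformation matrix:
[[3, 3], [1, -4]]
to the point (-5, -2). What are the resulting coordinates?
(-21, 3)

Matrix multiplication:
[[3, 3], [1, -4]] × [-5, -2]ᵀ
= [3×-5 + 3×-2, 1×-5 + -4×-2]ᵀ
= [-21.0000, 3.0000]ᵀ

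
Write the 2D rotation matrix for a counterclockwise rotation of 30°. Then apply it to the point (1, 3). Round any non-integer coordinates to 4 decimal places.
R = [[√3/2, -1/2], [1/2, √3/2]]; R·(1, 3) = (-0.6340, 3.0981)

Rotation matrix formula: R(θ) = [[cos θ, -sin θ], [sin θ, cos θ]]
For θ = 30°:
cos(30°) = √3/2
sin(30°) = 1/2
R = [[√3/2, -1/2], [1/2, √3/2]]
Apply to (1, 3): [√3/2·1 + (-1/2)·3, 1/2·1 + √3/2·3] = (-0.6340, 3.0981)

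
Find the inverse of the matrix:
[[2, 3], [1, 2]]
[[2, -3], [-1, 2]]

For [[a,b],[c,d]], inverse = (1/det)·[[d,-b],[-c,a]]
det = 2·2 - 3·1 = 1
Inverse = (1/1)·[[2, -3], [-1, 2]]
        = [[2, -3], [-1, 2]]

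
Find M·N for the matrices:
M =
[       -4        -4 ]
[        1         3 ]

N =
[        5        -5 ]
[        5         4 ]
MN =
[      -40         4 ]
[       20         7 ]

Matrix multiplication: (MN)[i][j] = sum over k of M[i][k] * N[k][j].
  (MN)[0][0] = (-4)*(5) + (-4)*(5) = -40
  (MN)[0][1] = (-4)*(-5) + (-4)*(4) = 4
  (MN)[1][0] = (1)*(5) + (3)*(5) = 20
  (MN)[1][1] = (1)*(-5) + (3)*(4) = 7
MN =
[      -40         4 ]
[       20         7 ]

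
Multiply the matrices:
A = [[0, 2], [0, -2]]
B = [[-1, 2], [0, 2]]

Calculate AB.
[[0, 4], [0, -4]]

Each entry (i,j) of AB = sum over k of A[i][k]*B[k][j].
(AB)[0][0] = (0)*(-1) + (2)*(0) = 0
(AB)[0][1] = (0)*(2) + (2)*(2) = 4
(AB)[1][0] = (0)*(-1) + (-2)*(0) = 0
(AB)[1][1] = (0)*(2) + (-2)*(2) = -4
AB = [[0, 4], [0, -4]]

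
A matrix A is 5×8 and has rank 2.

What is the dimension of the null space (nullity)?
6

The rank-nullity theorem for an m×n matrix states:
rank(A) + nullity(A) = n (the number of columns).
Here n = 8 and rank(A) = 2, so nullity(A) = 8 - 2 = 6.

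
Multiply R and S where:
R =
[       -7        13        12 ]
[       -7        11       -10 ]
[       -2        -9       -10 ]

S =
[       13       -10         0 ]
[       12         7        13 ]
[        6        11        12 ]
RS =
[      137       293       313 ]
[      -19        37        23 ]
[     -194      -153      -237 ]

Matrix multiplication: (RS)[i][j] = sum over k of R[i][k] * S[k][j].
  (RS)[0][0] = (-7)*(13) + (13)*(12) + (12)*(6) = 137
  (RS)[0][1] = (-7)*(-10) + (13)*(7) + (12)*(11) = 293
  (RS)[0][2] = (-7)*(0) + (13)*(13) + (12)*(12) = 313
  (RS)[1][0] = (-7)*(13) + (11)*(12) + (-10)*(6) = -19
  (RS)[1][1] = (-7)*(-10) + (11)*(7) + (-10)*(11) = 37
  (RS)[1][2] = (-7)*(0) + (11)*(13) + (-10)*(12) = 23
  (RS)[2][0] = (-2)*(13) + (-9)*(12) + (-10)*(6) = -194
  (RS)[2][1] = (-2)*(-10) + (-9)*(7) + (-10)*(11) = -153
  (RS)[2][2] = (-2)*(0) + (-9)*(13) + (-10)*(12) = -237
RS =
[      137       293       313 ]
[      -19        37        23 ]
[     -194      -153      -237 ]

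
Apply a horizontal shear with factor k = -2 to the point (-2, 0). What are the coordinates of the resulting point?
(-2, 0)

Shear matrix for horizontal shear with factor k = -2:
[[1, -2], [0, 1]]
Result: (-2, 0) → (-2, 0)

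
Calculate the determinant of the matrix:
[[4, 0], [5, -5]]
-20

For a 2×2 matrix [[a, b], [c, d]], det = ad - bc
det = (4)(-5) - (0)(5) = -20 - 0 = -20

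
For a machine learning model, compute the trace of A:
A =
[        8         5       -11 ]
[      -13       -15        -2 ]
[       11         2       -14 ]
tr(A) = 8 - 15 - 14 = -21

The trace of a square matrix is the sum of its diagonal entries.
Diagonal entries of A: A[0][0] = 8, A[1][1] = -15, A[2][2] = -14.
tr(A) = 8 - 15 - 14 = -21.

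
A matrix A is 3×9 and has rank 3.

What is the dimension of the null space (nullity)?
6

The rank-nullity theorem for an m×n matrix states:
rank(A) + nullity(A) = n (the number of columns).
Here n = 9 and rank(A) = 3, so nullity(A) = 9 - 3 = 6.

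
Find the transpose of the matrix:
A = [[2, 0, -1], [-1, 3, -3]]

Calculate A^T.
[[2, -1], [0, 3], [-1, -3]]

The transpose sends entry (i,j) to (j,i); rows become columns.
Row 0 of A: [2, 0, -1] -> column 0 of A^T.
Row 1 of A: [-1, 3, -3] -> column 1 of A^T.
A^T = [[2, -1], [0, 3], [-1, -3]]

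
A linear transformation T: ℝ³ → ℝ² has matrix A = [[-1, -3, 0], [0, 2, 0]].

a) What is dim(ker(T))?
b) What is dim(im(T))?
dim(ker) = 1, dim(im) = 2

The two rows are not scalar multiples of one another (no single k satisfies row 2 = k × row 1), so they are linearly independent.
Thus rank(A) = 2.
dim(im(T)) = rank(A) = 2.
By the rank-nullity theorem applied to T: ℝ³ → ℝ², rank(A) + nullity(A) = 3 (the domain dimension), so dim(ker(T)) = 3 - 2 = 1.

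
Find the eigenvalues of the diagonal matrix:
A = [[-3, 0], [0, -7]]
λ₁ = -3, λ₂ = -7

The characteristic polynomial of A is det(A - λI) = (-3 - λ)(-7 - λ) = 0.
The roots are λ = -3 and λ = -7, so the eigenvalues are the diagonal entries.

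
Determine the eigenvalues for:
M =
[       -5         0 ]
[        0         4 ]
λ = -5, 4

Solve det(M - λI) = 0. For a 2×2 matrix the characteristic equation is λ² - (trace)λ + det = 0.
trace(M) = a + d = -5 + 4 = -1.
det(M) = a*d - b*c = (-5)*(4) - (0)*(0) = -20 - 0 = -20.
Characteristic equation: λ² - (-1)λ + (-20) = 0.
Discriminant = (-1)² - 4*(-20) = 1 + 80 = 81.
λ = (-1 ± √81) / 2 = (-1 ± 9) / 2 = -5, 4.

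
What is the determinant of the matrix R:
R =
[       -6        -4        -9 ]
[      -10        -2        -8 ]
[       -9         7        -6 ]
det(R) = 336

Expand along row 0 (cofactor expansion): det(R) = a*(e*i - f*h) - b*(d*i - f*g) + c*(d*h - e*g), where the 3×3 is [[a, b, c], [d, e, f], [g, h, i]].
Minor M_00 = (-2)*(-6) - (-8)*(7) = 12 + 56 = 68.
Minor M_01 = (-10)*(-6) - (-8)*(-9) = 60 - 72 = -12.
Minor M_02 = (-10)*(7) - (-2)*(-9) = -70 - 18 = -88.
det(R) = (-6)*(68) - (-4)*(-12) + (-9)*(-88) = -408 - 48 + 792 = 336.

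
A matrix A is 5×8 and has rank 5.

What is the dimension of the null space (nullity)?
3

The rank-nullity theorem for an m×n matrix states:
rank(A) + nullity(A) = n (the number of columns).
Here n = 8 and rank(A) = 5, so nullity(A) = 8 - 5 = 3.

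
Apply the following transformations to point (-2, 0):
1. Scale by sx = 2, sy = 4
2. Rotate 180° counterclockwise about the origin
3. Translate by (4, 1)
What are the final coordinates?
(8, 1)

Step 1: Scale → (-4, 0)
Step 2: Rotate 180° → (4, 0)
Step 3: Translate → (8, 1)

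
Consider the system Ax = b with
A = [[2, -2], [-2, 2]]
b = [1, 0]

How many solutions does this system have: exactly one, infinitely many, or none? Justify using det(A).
No solution

det(A) = (2)*(2) - (-2)*(-2) = 0, so A is singular.
The column space of A is span(column 1) = span([2, -2]).
b = [1, 0] is not a scalar multiple of column 1, so b ∉ column space and the system is inconsistent — no solution.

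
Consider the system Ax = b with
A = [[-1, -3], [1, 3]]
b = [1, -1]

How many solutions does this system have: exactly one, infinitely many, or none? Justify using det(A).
Infinitely many solutions

det(A) = (-1)*(3) - (-3)*(1) = 0, so A is singular (column 2 is 3 times column 1).
b = [1, -1] = -1 * column 1 of A, so b lies in the column space of A.
A singular matrix whose right-hand side is in its column space gives a 1-parameter family of solutions — infinitely many.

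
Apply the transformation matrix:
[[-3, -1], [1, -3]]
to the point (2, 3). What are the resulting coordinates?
(-9, -7)

Matrix multiplication:
[[-3, -1], [1, -3]] × [2, 3]ᵀ
= [-3×2 + -1×3, 1×2 + -3×3]ᵀ
= [-9.0000, -7.0000]ᵀ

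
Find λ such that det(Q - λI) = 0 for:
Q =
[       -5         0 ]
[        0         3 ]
λ = -5, 3

Solve det(Q - λI) = 0. For a 2×2 matrix the characteristic equation is λ² - (trace)λ + det = 0.
trace(Q) = a + d = -5 + 3 = -2.
det(Q) = a*d - b*c = (-5)*(3) - (0)*(0) = -15 - 0 = -15.
Characteristic equation: λ² - (-2)λ + (-15) = 0.
Discriminant = (-2)² - 4*(-15) = 4 + 60 = 64.
λ = (-2 ± √64) / 2 = (-2 ± 8) / 2 = -5, 3.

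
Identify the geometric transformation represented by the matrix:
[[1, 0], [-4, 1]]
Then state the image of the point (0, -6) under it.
vertical shear with factor -4; image of (0, -6) is (0, -6)

The matrix [[1, 0], [k, 1]] sends (x, y) to (x, -4x + y), leaving the x-coordinate fixed: a vertical shear.
The matrix [[1, 0], [-4, 1]] represents: vertical shear with factor -4.
Applying it to (0, -6): [1·0 + 0·-6, -4·0 + 1·-6] = (0, -6).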